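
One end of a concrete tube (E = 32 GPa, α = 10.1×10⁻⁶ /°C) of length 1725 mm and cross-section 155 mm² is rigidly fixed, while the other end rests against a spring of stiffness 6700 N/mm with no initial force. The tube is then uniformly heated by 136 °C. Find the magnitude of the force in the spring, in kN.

Free thermal expansion: δ_free = αΔT L = 10.1×10⁻⁶ × 136 × 1725 = 2.369 mm.
With a force P in the spring, the elastic change of the tube is PL/(AE) and that of the spring is P/k; compatibility requires their sum to equal δ_free.
So P = δ_free / [L/(AE) + 1/k] = 2.369 / [ 1725/(155×32×10³) + 1/(6700) ].
P = 2.369 / 0.000497 = 4767 N.

P ≈ 4.77 kN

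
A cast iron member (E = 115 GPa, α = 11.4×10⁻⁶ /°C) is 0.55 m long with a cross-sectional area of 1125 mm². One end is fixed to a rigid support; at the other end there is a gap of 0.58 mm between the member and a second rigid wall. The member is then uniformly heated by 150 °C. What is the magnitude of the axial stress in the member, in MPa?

Free thermal elongation = αΔT L = 11.4×10⁻⁶ × 150 × 550 = 0.9405 mm.
This exceeds the 0.58 mm gap, so the wall pushes back. The portion of expansion that must be recovered elastically is δ_free − gap = 0.9405 − 0.58 = 0.3605 mm.
Compatibility: PL/(AE) = 0.3605 mm, so σ = P/A = E × (0.3605/550) = 75.38 MPa.

σ ≈ 75.4 MPa (compressive)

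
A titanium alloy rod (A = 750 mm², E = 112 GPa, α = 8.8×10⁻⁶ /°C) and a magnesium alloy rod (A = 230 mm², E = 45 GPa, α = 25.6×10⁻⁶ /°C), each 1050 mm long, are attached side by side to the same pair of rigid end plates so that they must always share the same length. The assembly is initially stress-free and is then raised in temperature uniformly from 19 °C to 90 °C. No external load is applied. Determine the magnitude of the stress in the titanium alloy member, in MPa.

Equilibrium of a rigid end plate with no external load gives equal and opposite internal forces ±P in the two members. Since α_{magnesium alloy} > α_{titanium alloy}, heating drives the magnesium alloy into compression and the titanium alloy into tension.
Equating the net (thermal + elastic) strains gives |α₁ − α₂|·ΔT = P·[1/(A₁E₁) + 1/(A₂E₂)].
|α₁ − α₂|·ΔT = 16.8×10⁻⁶ × 71 = 0.001193.
1/(A₁E₁) + 1/(A₂E₂) = 1/(750×112×10³) + 1/(230×45×10³) = 1.085×10⁻⁷ N⁻¹.
So P = 0.001193 / 1.085×10⁻⁷ = 10.99 kN.
σ_{titanium alloy} = P/A₁ = 10990/750 = 14.65 MPa, tensile.

σ ≈ 14.7 MPa (tensile)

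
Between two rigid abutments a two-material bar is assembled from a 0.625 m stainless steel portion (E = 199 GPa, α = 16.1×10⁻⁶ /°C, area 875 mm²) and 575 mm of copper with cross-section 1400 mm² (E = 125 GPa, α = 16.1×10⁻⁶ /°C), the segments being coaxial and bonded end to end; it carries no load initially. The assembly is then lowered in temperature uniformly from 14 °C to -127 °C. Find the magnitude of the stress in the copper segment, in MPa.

If the supports were absent, the total length change would be Σ αᵢΔT Lᵢ = 16.1×10⁻⁶×141×625 + 16.1×10⁻⁶×141×575 = 2.724 mm.
Since the ends are fixed, an axial force P builds up, equal in every segment, with P · Σ Lᵢ/(AᵢEᵢ) = δ_free.
Σ Lᵢ/(AᵢEᵢ) = 625/(875×199×10³) + 575/(1400×125×10³) = 6.875×10⁻⁶ mm/N.
Hence P = δ_free / Σ(L/AE) = 2.724/6.875×10⁻⁶ = 396.2 kN (tensile).
σ_{copper} = P / A = 396200 / 1400 = 283 MPa.

σ ≈ 283 MPa (tensile)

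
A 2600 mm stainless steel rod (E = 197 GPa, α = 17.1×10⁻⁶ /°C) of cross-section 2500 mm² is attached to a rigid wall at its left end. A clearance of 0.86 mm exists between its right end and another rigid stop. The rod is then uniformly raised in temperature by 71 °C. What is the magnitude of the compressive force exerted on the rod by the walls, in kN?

P ≈ 435 kN

If the wall were absent the rod would grow by αΔT L = 17.1×10⁻⁶ × 71 × 2600 = 3.157 mm.
After closing the 0.86 mm clearance, 3.157 − 0.86 = 2.297 mm of expansion remains to be suppressed by the wall.
So σ = E(δ_free − g)/L = 197×10³ × 2.297/2600 = 174 MPa.
Force on the wall = σA = 174 × 2500 mm² = 435 kN.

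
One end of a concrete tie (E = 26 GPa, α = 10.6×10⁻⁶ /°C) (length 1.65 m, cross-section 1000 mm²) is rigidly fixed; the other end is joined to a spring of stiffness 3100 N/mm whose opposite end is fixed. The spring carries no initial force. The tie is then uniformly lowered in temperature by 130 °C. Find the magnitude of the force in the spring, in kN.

P ≈ 5.89 kN

If the spring were absent the tie would shorten by αΔT L = 10.6×10⁻⁶ × 130 × 1650 = 2.274 mm.
With a force P in the spring, the elastic change of the tie is PL/(AE) and that of the spring is P/k; compatibility requires their sum to equal δ_free.
P [ L/(AE) + 1/k ] = δ_free → P [ 1650/(1000×26×10³) + 1/(3100) ] = 2.274.
P = 2.274 / 0.000386 = 5890 N.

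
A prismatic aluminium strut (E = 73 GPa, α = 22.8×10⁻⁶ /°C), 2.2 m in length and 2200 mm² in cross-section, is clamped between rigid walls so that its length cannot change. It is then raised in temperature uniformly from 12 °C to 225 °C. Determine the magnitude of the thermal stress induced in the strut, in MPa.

Because both ends are immovable the net strain is zero, and the suppressed thermal strain is αΔT = 22.8×10⁻⁶ × 213 = 4856.4×10⁻⁶.
The stress required to suppress this strain is σ = Eε = 73×10³ × 4856.4×10⁻⁶ = 354.5 MPa, compressive since the strut is trying to expand.

σ ≈ 355 MPa (compressive)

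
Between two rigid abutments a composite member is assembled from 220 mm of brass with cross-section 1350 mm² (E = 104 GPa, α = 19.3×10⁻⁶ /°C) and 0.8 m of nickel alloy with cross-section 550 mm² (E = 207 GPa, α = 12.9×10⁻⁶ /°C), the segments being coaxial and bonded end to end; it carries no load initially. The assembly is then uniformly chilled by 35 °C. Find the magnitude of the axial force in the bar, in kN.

P ≈ 59.3 kN (tensile)

Free thermal contraction of the whole bar: Σ αᵢΔT Lᵢ = 19.3×10⁻⁶×35×220 + 12.9×10⁻⁶×35×800 = 0.5098 mm.
The walls prevent any net length change, so an axial force P (same in every segment) develops. Compatibility: P · Σ Lᵢ/(AᵢEᵢ) = δ_free.
The series flexibility is Σ Lᵢ/(AᵢEᵢ) = 220/(1350×104×10³) + 800/(550×207×10³) = 8.594×10⁻⁶ mm/N.
Hence P = δ_free / Σ(L/AE) = 0.5098/8.594×10⁻⁶ = 59.32 kN (tensile).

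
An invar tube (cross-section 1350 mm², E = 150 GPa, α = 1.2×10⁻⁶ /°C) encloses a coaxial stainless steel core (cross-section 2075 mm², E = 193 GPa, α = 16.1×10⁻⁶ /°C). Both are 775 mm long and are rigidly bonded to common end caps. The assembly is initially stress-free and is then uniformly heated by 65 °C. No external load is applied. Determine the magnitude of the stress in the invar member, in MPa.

σ ≈ 96.5 MPa (tensile)

The stainless steel has the larger α, so on heating it would change length more than the invar if both were free. The rigid plates force a common final length, so the stainless steel is put into compression and the invar into tension, with equal and opposite forces P (no external load).
Equating the net (thermal + elastic) strains gives |α₁ − α₂|·ΔT = P·[1/(A₁E₁) + 1/(A₂E₂)].
|α₁ − α₂|·ΔT = 14.9×10⁻⁶ × 65 = 0.0009685.
1/(A₁E₁) + 1/(A₂E₂) = 1/(1350×150×10³) + 1/(2075×193×10³) = 7.435×10⁻⁹ N⁻¹.
P = 0.0009685 / 7.435×10⁻⁹ = 130300 N = 130.3 kN.
σ_{invar} = P/A₁ = 130300/1350 = 96.49 MPa, tensile.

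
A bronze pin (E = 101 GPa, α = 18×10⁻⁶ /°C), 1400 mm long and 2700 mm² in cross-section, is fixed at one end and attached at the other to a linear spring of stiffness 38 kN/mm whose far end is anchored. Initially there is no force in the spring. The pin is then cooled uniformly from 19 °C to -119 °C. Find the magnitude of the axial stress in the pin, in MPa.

Free thermal contraction: δ_free = αΔT L = 18×10⁻⁶ × 138 × 1400 = 3.478 mm.
Let P be the tensile force in the spring. The pin extends elastically by PL/(AE) and the spring stretches by P/k; together these equal δ_free.
P [ L/(AE) + 1/k ] = δ_free → P [ 1400/(2700×101×10³) + 1/(38×10³) ] = 3.478.
P = 3.478 / 3.145×10⁻⁵ = 110600 N.
σ = P/A = 110600/2700 = 40.95 MPa.

σ ≈ 41 MPa (tensile)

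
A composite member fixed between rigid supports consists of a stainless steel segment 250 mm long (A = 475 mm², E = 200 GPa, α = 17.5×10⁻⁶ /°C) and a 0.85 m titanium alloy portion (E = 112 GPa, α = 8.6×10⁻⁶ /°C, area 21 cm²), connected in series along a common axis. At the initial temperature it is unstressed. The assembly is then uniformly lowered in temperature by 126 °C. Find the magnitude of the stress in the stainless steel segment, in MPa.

With the walls removed the bar would change length by δ_free = Σ αᵢΔT Lᵢ = 17.5×10⁻⁶×126×250 + 8.6×10⁻⁶×126×850 = 1.472 mm.
The walls prevent any net length change, so an axial force P (same in every segment) develops. Compatibility: P · Σ Lᵢ/(AᵢEᵢ) = δ_free.
The series flexibility is Σ Lᵢ/(AᵢEᵢ) = 250/(475×200×10³) + 850/(2100×112×10³) = 6.246×10⁻⁶ mm/N.
So P = 1.472 / 6.246×10⁻⁶ = 235.7 kN, tensile.
σ_{stainless steel} = P / A = 235700 / 475 = 496.3 MPa.

σ ≈ 496 MPa (tensile)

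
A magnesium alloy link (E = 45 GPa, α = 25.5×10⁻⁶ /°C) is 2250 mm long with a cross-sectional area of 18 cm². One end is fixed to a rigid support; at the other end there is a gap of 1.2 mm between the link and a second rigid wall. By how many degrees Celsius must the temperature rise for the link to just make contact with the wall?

ΔT ≈ 20.9 °C

The gap closes when αΔT L = 1.2 mm, since the link is still unstressed at that instant.
ΔT = 1.2 / (25.5×10⁻⁶ × 2250) = 20.92 °C.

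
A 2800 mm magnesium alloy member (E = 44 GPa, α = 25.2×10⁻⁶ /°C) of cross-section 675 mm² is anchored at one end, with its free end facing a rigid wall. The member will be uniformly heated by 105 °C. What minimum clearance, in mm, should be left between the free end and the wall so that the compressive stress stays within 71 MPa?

With no wall the member would lengthen by αΔT L = 25.2×10⁻⁶ × 105 × 2800 = 7.409 mm.
At the allowable stress the elastic shortening the wall may impose is σL/E = 71 × 2800 / (44×10³) = 4.518 mm.
So the gap has to take up the difference, g_min = δ_free − σL/E = 7.409 − 4.518 = 2.891 mm.

g ≈ 2.89 mm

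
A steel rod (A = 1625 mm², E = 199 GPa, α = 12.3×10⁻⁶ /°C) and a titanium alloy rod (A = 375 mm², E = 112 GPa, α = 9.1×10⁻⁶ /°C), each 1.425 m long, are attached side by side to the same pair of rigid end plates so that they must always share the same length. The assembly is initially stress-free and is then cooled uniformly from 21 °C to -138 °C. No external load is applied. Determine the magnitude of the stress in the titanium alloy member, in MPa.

Both members must finish at the same length. With the larger α, the steel tends to over-contract; the plates restrain it, putting the steel in tension and the titanium alloy in compression. With no external load the two internal forces are equal and opposite, magnitude P.
Setting the final lengths equal and cancelling L: (α₁ − α₂)ΔT = P/(A₁E₁) + P/(A₂E₂).
|α₁ − α₂|·ΔT = 3.2×10⁻⁶ × 159 = 0.0005088.
1/(A₁E₁) + 1/(A₂E₂) = 1/(1625×199×10³) + 1/(375×112×10³) = 2.69×10⁻⁸ N⁻¹.
P = 0.0005088 / 2.69×10⁻⁸ = 18910 N = 18.91 kN.
σ_{titanium alloy} = P/A₂ = 18910/375 = 50.44 MPa, compressive.

σ ≈ 50.4 MPa (compressive)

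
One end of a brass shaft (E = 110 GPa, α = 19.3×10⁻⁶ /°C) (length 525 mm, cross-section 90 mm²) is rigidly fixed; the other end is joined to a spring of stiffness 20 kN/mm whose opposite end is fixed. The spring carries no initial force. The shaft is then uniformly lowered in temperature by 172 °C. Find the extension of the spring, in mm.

δ ≈ 0.846 mm

If the spring were absent the shaft would shorten by αΔT L = 19.3×10⁻⁶ × 172 × 525 = 1.743 mm.
Let P be the tensile force in the spring. The shaft extends elastically by PL/(AE) and the spring stretches by P/k; together these equal δ_free.
P [ L/(AE) + 1/k ] = δ_free → P [ 525/(90×110×10³) + 1/(20×10³) ] = 1.743.
P = 1.743 / 0.000103 = 16920 N.
Spring extension = P/k = 16920/(20×10³) = 0.8458 mm.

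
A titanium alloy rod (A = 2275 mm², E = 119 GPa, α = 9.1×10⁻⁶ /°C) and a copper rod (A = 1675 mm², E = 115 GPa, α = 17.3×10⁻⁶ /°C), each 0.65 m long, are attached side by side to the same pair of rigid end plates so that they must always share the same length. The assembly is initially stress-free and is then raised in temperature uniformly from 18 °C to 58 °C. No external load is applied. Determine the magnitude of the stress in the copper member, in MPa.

σ ≈ 22 MPa (compressive)

The copper has the larger α, so on heating it would change length more than the titanium alloy if both were free. The rigid plates force a common final length, so the copper is put into compression and the titanium alloy into tension, with equal and opposite forces P (no external load).
Compatibility of the two members (thermal + elastic change equal): (α₁ − α₂)ΔT = P·[1/(A₁E₁) + 1/(A₂E₂)].
|α₁ − α₂|·ΔT = 8.2×10⁻⁶ × 40 = 0.000328.
1/(A₁E₁) + 1/(A₂E₂) = 1/(2275×119×10³) + 1/(1675×115×10³) = 8.885×10⁻⁹ N⁻¹.
So P = 0.000328 / 8.885×10⁻⁹ = 36.92 kN.
σ_{copper} = P/A₂ = 36920/1675 = 22.04 MPa, compressive.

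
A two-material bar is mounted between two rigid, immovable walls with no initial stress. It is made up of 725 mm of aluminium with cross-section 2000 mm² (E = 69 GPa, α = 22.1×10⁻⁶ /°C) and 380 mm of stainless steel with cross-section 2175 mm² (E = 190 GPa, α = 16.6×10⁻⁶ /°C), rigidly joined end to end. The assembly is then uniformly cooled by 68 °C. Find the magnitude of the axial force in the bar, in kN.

If the supports were absent, the total length change would be Σ αᵢΔT Lᵢ = 22.1×10⁻⁶×68×725 + 16.6×10⁻⁶×68×380 = 1.518 mm.
The walls prevent any net length change, so an axial force P (same in every segment) develops. Compatibility: P · Σ Lᵢ/(AᵢEᵢ) = δ_free.
Σ Lᵢ/(AᵢEᵢ) = 725/(2000×69×10³) + 380/(2175×190×10³) = 6.173×10⁻⁶ mm/N.
Hence P = δ_free / Σ(L/AE) = 1.518/6.173×10⁻⁶ = 246 kN (tensile).

P ≈ 246 kN (tensile)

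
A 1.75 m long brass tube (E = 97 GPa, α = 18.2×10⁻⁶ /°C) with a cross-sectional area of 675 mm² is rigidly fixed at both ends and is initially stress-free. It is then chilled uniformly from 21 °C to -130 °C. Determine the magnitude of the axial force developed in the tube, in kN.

The ends cannot move, so σ = EαΔT = 97×10³ × 18.2×10⁻⁶ × 151 = 266.6 MPa.
Axial force P = σA = 266.6 × 675 = 179900 N = 179.9 kN, tensile.

P ≈ 180 kN (tensile)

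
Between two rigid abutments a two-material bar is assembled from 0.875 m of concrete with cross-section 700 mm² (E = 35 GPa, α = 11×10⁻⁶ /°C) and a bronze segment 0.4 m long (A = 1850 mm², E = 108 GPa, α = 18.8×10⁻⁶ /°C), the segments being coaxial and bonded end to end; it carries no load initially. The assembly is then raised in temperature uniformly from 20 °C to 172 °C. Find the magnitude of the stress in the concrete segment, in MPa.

If the supports were absent, the total length change would be Σ αᵢΔT Lᵢ = 11×10⁻⁶×152×875 + 18.8×10⁻⁶×152×400 = 2.606 mm.
The rigid supports impose zero overall length change; the single axial force P common to all segments must satisfy P Σ Lᵢ/(AᵢEᵢ) = δ_free.
The series flexibility is Σ Lᵢ/(AᵢEᵢ) = 875/(700×35×10³) + 400/(1850×108×10³) = 3.772×10⁻⁵ mm/N.
So P = 2.606 / 3.772×10⁻⁵ = 69.1 kN, compressive.
σ_{concrete} = P / A = 69100 / 700 = 98.71 MPa.

σ ≈ 98.7 MPa (compressive)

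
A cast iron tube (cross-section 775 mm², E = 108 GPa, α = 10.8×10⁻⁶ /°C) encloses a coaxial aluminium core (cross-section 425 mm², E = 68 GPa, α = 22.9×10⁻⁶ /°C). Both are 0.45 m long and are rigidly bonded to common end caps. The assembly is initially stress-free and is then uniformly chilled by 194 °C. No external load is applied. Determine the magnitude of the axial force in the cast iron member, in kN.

P ≈ 50.4 kN (compressive in the cast iron)

Equilibrium of a rigid end plate with no external load gives equal and opposite internal forces ±P in the two members. Since α_{aluminium} > α_{cast iron}, cooling drives the aluminium into tension and the cast iron into compression.
Equating the net (thermal + elastic) strains gives |α₁ − α₂|·ΔT = P·[1/(A₁E₁) + 1/(A₂E₂)].
|α₁ − α₂|·ΔT = 12.1×10⁻⁶ × 194 = 0.002347.
1/(A₁E₁) + 1/(A₂E₂) = 1/(775×108×10³) + 1/(425×68×10³) = 4.655×10⁻⁸ N⁻¹.
So P = 0.002347 / 4.655×10⁻⁸ = 50.43 kN.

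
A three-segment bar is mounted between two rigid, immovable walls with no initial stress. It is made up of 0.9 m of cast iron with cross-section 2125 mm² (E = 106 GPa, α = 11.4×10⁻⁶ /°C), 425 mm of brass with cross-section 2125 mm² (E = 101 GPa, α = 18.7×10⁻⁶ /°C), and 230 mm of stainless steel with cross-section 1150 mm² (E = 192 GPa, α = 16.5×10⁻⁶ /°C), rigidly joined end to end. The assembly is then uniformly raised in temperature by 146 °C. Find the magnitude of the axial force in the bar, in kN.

Free thermal expansion of the whole bar: Σ αᵢΔT Lᵢ = 11.4×10⁻⁶×146×900 + 18.7×10⁻⁶×146×425 + 16.5×10⁻⁶×146×230 = 3.212 mm.
Since the ends are fixed, an axial force P builds up, equal in every segment, with P · Σ Lᵢ/(AᵢEᵢ) = δ_free.
Σ Lᵢ/(AᵢEᵢ) = 900/(2125×106×10³) + 425/(2125×101×10³) + 230/(1150×192×10³) = 7.017×10⁻⁶ mm/N.
P = 3.212 / 7.017×10⁻⁶ = 457800 N = 457.8 kN, compressive.

P ≈ 458 kN (compressive)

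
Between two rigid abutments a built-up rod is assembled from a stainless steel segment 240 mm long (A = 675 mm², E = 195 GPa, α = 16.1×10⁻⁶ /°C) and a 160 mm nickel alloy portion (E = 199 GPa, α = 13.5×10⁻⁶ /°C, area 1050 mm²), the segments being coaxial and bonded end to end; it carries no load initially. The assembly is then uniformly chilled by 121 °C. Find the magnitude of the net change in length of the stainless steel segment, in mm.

With the walls removed the bar would change length by δ_free = Σ αᵢΔT Lᵢ = 16.1×10⁻⁶×121×240 + 13.5×10⁻⁶×121×160 = 0.7289 mm.
Since the ends are fixed, an axial force P builds up, equal in every segment, with P · Σ Lᵢ/(AᵢEᵢ) = δ_free.
Σ Lᵢ/(AᵢEᵢ) = 240/(675×195×10³) + 160/(1050×199×10³) = 2.589×10⁻⁶ mm/N.
P = 0.7289 / 2.589×10⁻⁶ = 281500 N = 281.5 kN, tensile.
For the stainless steel segment, free thermal change = 16.1×10⁻⁶×121×240 = 0.4675 mm and elastic change from P = 281500×240/(675×195×10³) = 0.5133 mm; these oppose, so the net change is 0.0458 mm (segment lengthens).

|ΔL| ≈ 0.0458 mm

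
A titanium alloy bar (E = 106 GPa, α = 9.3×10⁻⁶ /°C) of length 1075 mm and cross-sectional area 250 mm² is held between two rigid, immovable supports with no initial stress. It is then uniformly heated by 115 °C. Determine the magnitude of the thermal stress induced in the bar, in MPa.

The supports are rigid, so the total axial strain is zero. The restrained thermal strain is ε = αΔT = 9.3×10⁻⁶ × 115 = 1069.5×10⁻⁶.
Hence σ = E·αΔT = 106×10³ × 1069.5×10⁻⁶ = 113.4 MPa, compressive.

σ ≈ 113 MPa (compressive)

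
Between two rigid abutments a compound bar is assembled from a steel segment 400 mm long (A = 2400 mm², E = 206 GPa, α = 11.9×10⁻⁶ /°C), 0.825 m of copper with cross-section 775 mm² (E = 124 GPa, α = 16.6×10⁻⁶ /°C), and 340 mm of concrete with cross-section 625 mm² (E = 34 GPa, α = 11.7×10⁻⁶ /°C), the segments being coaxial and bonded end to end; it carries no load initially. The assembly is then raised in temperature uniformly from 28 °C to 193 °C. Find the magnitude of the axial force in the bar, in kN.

With the walls removed the bar would change length by δ_free = Σ αᵢΔT Lᵢ = 11.9×10⁻⁶×165×400 + 16.6×10⁻⁶×165×825 + 11.7×10⁻⁶×165×340 = 3.701 mm.
The walls prevent any net length change, so an axial force P (same in every segment) develops. Compatibility: P · Σ Lᵢ/(AᵢEᵢ) = δ_free.
Σ Lᵢ/(AᵢEᵢ) = 400/(2400×206×10³) + 825/(775×124×10³) + 340/(625×34×10³) = 2.539×10⁻⁵ mm/N.
P = 3.701 / 2.539×10⁻⁵ = 145800 N = 145.8 kN, compressive.

P ≈ 146 kN (compressive)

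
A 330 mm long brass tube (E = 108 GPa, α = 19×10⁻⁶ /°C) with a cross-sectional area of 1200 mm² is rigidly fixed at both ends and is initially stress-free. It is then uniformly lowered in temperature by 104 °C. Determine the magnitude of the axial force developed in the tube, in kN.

Full restraint means ε = 0, so the stress is σ = EαΔT = 108×10³ × 19×10⁻⁶ × 104 = 213.4 MPa.
Then P = σA = 213.4 × 1200 mm² = 256.1 kN, tensile.

P ≈ 256 kN (tensile)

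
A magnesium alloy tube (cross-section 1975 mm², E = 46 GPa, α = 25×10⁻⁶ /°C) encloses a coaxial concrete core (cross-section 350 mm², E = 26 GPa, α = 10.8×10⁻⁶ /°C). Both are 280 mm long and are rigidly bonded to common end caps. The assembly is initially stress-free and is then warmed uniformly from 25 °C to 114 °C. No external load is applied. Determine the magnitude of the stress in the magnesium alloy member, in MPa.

σ ≈ 5.29 MPa (compressive)

Both members must finish at the same length. With the larger α, the magnesium alloy tends to over-expand; the plates restrain it, putting the magnesium alloy in compression and the concrete in tension. With no external load the two internal forces are equal and opposite, magnitude P.
Setting the final lengths equal and cancelling L: (α₁ − α₂)ΔT = P/(A₁E₁) + P/(A₂E₂).
|α₁ − α₂|·ΔT = 14.2×10⁻⁶ × 89 = 0.001264.
1/(A₁E₁) + 1/(A₂E₂) = 1/(1975×46×10³) + 1/(350×26×10³) = 1.209×10⁻⁷ N⁻¹.
So P = 0.001264 / 1.209×10⁻⁷ = 10.45 kN.
σ_{magnesium alloy} = P/A₁ = 10450/1975 = 5.293 MPa, compressive.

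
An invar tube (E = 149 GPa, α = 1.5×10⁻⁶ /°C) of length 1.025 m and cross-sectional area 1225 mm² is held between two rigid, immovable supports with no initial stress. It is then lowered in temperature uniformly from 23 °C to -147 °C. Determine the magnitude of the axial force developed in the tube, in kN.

Full restraint means ε = 0, so the stress is σ = EαΔT = 149×10³ × 1.5×10⁻⁶ × 170 = 37.99 MPa.
Axial force P = σA = 37.99 × 1225 = 46540 N = 46.54 kN, tensile.

P ≈ 46.5 kN (tensile)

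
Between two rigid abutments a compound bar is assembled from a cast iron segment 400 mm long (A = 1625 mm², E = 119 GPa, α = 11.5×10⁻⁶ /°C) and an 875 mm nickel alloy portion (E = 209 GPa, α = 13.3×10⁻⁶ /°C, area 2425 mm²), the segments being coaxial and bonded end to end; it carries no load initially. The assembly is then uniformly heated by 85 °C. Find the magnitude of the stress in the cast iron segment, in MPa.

If the supports were absent, the total length change would be Σ αᵢΔT Lᵢ = 11.5×10⁻⁶×85×400 + 13.3×10⁻⁶×85×875 = 1.38 mm.
The walls prevent any net length change, so an axial force P (same in every segment) develops. Compatibility: P · Σ Lᵢ/(AᵢEᵢ) = δ_free.
Σ Lᵢ/(AᵢEᵢ) = 400/(1625×119×10³) + 875/(2425×209×10³) = 3.795×10⁻⁶ mm/N.
Hence P = δ_free / Σ(L/AE) = 1.38/3.795×10⁻⁶ = 363.7 kN (compressive).
σ_{cast iron} = P / A = 363700 / 1625 = 223.8 MPa.

σ ≈ 224 MPa (compressive)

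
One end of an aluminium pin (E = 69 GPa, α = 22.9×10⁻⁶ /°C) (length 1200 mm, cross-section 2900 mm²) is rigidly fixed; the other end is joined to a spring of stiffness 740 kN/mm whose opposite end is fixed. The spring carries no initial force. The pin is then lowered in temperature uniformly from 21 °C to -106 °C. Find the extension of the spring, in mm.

δ ≈ 0.642 mm

If the spring were absent the pin would shorten by αΔT L = 22.9×10⁻⁶ × 127 × 1200 = 3.49 mm.
With a force P in the spring, the elastic change of the pin is PL/(AE) and that of the spring is P/k; compatibility requires their sum to equal δ_free.
So P = δ_free / [L/(AE) + 1/k] = 3.49 / [ 1200/(2900×69×10³) + 1/(740×10³) ].
P = 3.49 / 7.348×10⁻⁶ = 474900 N.
Spring extension = P/k = 474900/(740×10³) = 0.6418 mm.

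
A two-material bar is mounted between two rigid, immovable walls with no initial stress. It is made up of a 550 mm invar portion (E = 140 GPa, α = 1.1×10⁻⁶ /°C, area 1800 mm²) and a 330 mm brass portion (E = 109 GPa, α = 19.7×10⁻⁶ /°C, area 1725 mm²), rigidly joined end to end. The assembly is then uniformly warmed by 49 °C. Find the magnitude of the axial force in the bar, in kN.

P ≈ 88.4 kN (compressive)

Free thermal expansion of the whole bar: Σ αᵢΔT Lᵢ = 1.1×10⁻⁶×49×550 + 19.7×10⁻⁶×49×330 = 0.3482 mm.
The rigid supports impose zero overall length change; the single axial force P common to all segments must satisfy P Σ Lᵢ/(AᵢEᵢ) = δ_free.
The series flexibility is Σ Lᵢ/(AᵢEᵢ) = 550/(1800×140×10³) + 330/(1725×109×10³) = 3.938×10⁻⁶ mm/N.
Hence P = δ_free / Σ(L/AE) = 0.3482/3.938×10⁻⁶ = 88.43 kN (compressive).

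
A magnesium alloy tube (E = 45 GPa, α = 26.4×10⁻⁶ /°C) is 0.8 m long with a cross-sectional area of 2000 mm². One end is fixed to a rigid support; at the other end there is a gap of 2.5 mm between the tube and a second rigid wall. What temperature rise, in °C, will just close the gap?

Contact occurs when the free expansion equals the gap: αΔT L = 2.5 mm.
ΔT = 2.5 / (26.4×10⁻⁶ × 800) = 118.4 °C.

ΔT ≈ 118 °C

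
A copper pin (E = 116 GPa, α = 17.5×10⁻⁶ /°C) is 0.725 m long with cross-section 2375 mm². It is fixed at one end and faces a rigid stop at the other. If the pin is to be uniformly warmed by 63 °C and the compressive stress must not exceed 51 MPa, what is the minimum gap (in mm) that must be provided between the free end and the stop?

With no wall the pin would lengthen by αΔT L = 17.5×10⁻⁶ × 63 × 725 = 0.7993 mm.
At the allowable stress the elastic shortening the wall may impose is σL/E = 51 × 725 / (116×10³) = 0.3187 mm.
The gap must absorb the remainder: g_min = 0.7993 − 0.3187 = 0.4806 mm.

g ≈ 0.481 mm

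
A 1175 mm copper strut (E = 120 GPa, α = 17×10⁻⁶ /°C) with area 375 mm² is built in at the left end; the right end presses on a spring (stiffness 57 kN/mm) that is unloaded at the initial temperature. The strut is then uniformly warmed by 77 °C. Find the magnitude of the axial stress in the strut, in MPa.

Free thermal expansion: δ_free = αΔT L = 17×10⁻⁶ × 77 × 1175 = 1.538 mm.
Let P be the compressive force at the spring. The strut shortens elastically by PL/(AE) and the spring compresses by P/k; together these equal δ_free.
P [ L/(AE) + 1/k ] = δ_free → P [ 1175/(375×120×10³) + 1/(57×10³) ] = 1.538.
P = 1.538 / 4.365×10⁻⁵ = 35230 N.
σ = P/A = 35230/375 = 93.95 MPa.

σ ≈ 94 MPa (compressive)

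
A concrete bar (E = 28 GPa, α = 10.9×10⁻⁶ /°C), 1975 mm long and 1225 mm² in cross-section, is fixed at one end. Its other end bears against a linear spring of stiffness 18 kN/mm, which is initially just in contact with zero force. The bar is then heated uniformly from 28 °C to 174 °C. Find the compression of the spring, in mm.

Free thermal expansion: δ_free = αΔT L = 10.9×10⁻⁶ × 146 × 1975 = 3.143 mm.
With a force P in the spring, the elastic change of the bar is PL/(AE) and that of the spring is P/k; compatibility requires their sum to equal δ_free.
P [ L/(AE) + 1/k ] = δ_free → P [ 1975/(1225×28×10³) + 1/(18×10³) ] = 3.143.
P = 3.143 / 0.0001131 = 27780 N.
Spring compression = P/k = 27780/(18×10³) = 1.543 mm.

δ ≈ 1.54 mm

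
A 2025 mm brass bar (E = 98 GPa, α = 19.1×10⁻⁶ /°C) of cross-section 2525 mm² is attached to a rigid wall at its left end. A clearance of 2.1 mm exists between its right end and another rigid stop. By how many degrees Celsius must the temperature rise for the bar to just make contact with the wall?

ΔT ≈ 54.3 °C

The gap closes when αΔT L = 2.1 mm, since the bar is still unstressed at that instant.
So ΔT = g/(αL) = 2.1/(19.1×10⁻⁶ × 2025) = 54.3 °C.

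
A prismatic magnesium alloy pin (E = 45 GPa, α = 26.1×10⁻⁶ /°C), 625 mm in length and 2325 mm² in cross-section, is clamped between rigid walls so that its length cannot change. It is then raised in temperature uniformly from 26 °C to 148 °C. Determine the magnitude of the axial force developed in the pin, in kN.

P ≈ 333 kN (compressive)

The ends cannot move, so σ = EαΔT = 45×10³ × 26.1×10⁻⁶ × 122 = 143.3 MPa.
P = AEαΔT = 2325 × 45×10³ × 26.1×10⁻⁶ × 122 = 333.1 kN (compressive).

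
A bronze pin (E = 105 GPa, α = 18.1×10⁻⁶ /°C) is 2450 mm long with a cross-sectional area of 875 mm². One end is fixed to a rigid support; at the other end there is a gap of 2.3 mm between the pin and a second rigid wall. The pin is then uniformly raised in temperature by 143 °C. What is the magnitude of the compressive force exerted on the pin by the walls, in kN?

If the wall were absent the pin would grow by αΔT L = 18.1×10⁻⁶ × 143 × 2450 = 6.341 mm.
This exceeds the 2.3 mm gap, so the wall pushes back. The portion of expansion that must be recovered elastically is δ_free − gap = 6.341 − 2.3 = 4.041 mm.
So σ = E(δ_free − g)/L = 105×10³ × 4.041/2450 = 173.2 MPa.
P = σA = 173.2 × 875 = 151.6 kN.

P ≈ 152 kN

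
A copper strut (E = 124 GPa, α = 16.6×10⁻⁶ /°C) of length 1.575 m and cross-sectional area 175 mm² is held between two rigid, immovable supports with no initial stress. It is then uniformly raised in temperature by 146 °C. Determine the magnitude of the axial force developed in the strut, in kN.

P ≈ 52.6 kN (compressive)

The ends cannot move, so σ = EαΔT = 124×10³ × 16.6×10⁻⁶ × 146 = 300.5 MPa.
Then P = σA = 300.5 × 175 mm² = 52.59 kN, compressive.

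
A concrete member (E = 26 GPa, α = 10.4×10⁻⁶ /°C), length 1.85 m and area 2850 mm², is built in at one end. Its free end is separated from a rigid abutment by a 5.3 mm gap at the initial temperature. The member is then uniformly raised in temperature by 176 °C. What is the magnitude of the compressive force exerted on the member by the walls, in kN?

If the wall were absent the member would grow by αΔT L = 10.4×10⁻⁶ × 176 × 1850 = 3.386 mm.
Since δ_free = 3.39 mm is less than the 5.3 mm gap, the member never touches the wall. No axial force develops.

P ≈ 0 kN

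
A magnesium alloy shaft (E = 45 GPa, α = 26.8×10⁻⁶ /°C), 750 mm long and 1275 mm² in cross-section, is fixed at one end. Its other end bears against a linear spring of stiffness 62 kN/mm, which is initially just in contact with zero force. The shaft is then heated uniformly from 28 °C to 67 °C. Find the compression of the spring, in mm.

If the spring were absent the shaft would lengthen by αΔT L = 26.8×10⁻⁶ × 39 × 750 = 0.7839 mm.
With a force P in the spring, the elastic change of the shaft is PL/(AE) and that of the spring is P/k; compatibility requires their sum to equal δ_free.
P [ L/(AE) + 1/k ] = δ_free → P [ 750/(1275×45×10³) + 1/(62×10³) ] = 0.7839.
P = 0.7839 / 2.92×10⁻⁵ = 26850 N.
Spring compression = P/k = 26850/(62×10³) = 0.433 mm.

δ ≈ 0.433 mm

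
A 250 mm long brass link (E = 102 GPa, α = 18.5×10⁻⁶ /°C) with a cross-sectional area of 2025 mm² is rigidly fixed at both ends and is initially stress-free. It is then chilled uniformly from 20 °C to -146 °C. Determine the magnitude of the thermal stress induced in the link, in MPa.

σ ≈ 313 MPa (tensile)

With length fixed, the mechanical strain must cancel the thermal strain αΔT = 18.5×10⁻⁶ × 166 = 3071×10⁻⁶.
Hence σ = E·αΔT = 102×10³ × 3071×10⁻⁶ = 313.2 MPa, tensile.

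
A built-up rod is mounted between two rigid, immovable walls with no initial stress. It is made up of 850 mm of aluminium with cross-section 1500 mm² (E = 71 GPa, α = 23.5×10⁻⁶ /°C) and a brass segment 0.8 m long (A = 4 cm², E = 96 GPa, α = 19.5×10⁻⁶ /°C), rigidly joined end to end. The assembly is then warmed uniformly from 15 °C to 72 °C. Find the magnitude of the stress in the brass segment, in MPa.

With the walls removed the bar would change length by δ_free = Σ αᵢΔT Lᵢ = 23.5×10⁻⁶×57×850 + 19.5×10⁻⁶×57×800 = 2.028 mm.
Since the ends are fixed, an axial force P builds up, equal in every segment, with P · Σ Lᵢ/(AᵢEᵢ) = δ_free.
The series flexibility is Σ Lᵢ/(AᵢEᵢ) = 850/(1500×71×10³) + 800/(400×96×10³) = 2.881×10⁻⁵ mm/N.
P = 2.028 / 2.881×10⁻⁵ = 70370 N = 70.37 kN, compressive.
σ_{brass} = P / A = 70370 / 400 = 175.9 MPa.

σ ≈ 176 MPa (compressive)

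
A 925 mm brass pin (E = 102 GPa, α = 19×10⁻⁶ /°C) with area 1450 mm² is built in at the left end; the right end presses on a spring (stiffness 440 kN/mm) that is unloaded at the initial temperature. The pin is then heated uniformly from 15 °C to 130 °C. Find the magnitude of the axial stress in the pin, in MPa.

If the spring were absent the pin would lengthen by αΔT L = 19×10⁻⁶ × 115 × 925 = 2.021 mm.
Let P be the compressive force at the spring. The pin shortens elastically by PL/(AE) and the spring compresses by P/k; together these equal δ_free.
P [ L/(AE) + 1/k ] = δ_free → P [ 925/(1450×102×10³) + 1/(440×10³) ] = 2.021.
P = 2.021 / 8.527×10⁻⁶ = 237000 N.
σ = P/A = 237000/1450 = 163.5 MPa.

σ ≈ 163 MPa (compressive)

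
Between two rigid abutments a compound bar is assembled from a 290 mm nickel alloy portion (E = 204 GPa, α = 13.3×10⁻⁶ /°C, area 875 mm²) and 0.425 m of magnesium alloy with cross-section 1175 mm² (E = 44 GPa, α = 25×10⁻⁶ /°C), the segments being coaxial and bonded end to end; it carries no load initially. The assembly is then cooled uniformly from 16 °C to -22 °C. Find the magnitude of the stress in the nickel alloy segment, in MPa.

σ ≈ 63.9 MPa (tensile)

If the supports were absent, the total length change would be Σ αᵢΔT Lᵢ = 13.3×10⁻⁶×38×290 + 25×10⁻⁶×38×425 = 0.5503 mm.
The walls prevent any net length change, so an axial force P (same in every segment) develops. Compatibility: P · Σ Lᵢ/(AᵢEᵢ) = δ_free.
The series flexibility is Σ Lᵢ/(AᵢEᵢ) = 290/(875×204×10³) + 425/(1175×44×10³) = 9.845×10⁻⁶ mm/N.
So P = 0.5503 / 9.845×10⁻⁶ = 55.9 kN, tensile.
σ_{nickel alloy} = P / A = 55900 / 875 = 63.88 MPa.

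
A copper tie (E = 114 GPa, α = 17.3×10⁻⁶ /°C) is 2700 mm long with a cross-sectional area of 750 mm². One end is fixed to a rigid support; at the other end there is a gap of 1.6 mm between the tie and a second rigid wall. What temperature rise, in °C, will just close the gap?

The gap closes when αΔT L = 1.6 mm, since the tie is still unstressed at that instant.
ΔT = 1.6 / (17.3×10⁻⁶ × 2700) = 34.25 °C.

ΔT ≈ 34.3 °C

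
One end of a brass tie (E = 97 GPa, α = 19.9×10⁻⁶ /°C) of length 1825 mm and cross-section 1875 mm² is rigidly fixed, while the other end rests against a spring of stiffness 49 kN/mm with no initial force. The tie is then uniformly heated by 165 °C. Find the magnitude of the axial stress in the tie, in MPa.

If the spring were absent the tie would lengthen by αΔT L = 19.9×10⁻⁶ × 165 × 1825 = 5.992 mm.
Let P be the compressive force at the spring. The tie shortens elastically by PL/(AE) and the spring compresses by P/k; together these equal δ_free.
So P = δ_free / [L/(AE) + 1/k] = 5.992 / [ 1825/(1875×97×10³) + 1/(49×10³) ].
P = 5.992 / 3.044×10⁻⁵ = 196800 N.
σ = P/A = 196800/1875 = 105 MPa.

σ ≈ 105 MPa (compressive)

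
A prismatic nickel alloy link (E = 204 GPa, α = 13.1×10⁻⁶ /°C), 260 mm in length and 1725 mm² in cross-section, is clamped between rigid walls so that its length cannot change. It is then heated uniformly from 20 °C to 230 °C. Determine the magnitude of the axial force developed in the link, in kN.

With zero net strain, σ = E·αΔT = 204 GPa × 13.1×10⁻⁶ × 210 = 561.2 MPa.
Axial force P = σA = 561.2 × 1725 = 968100 N = 968.1 kN, compressive.

P ≈ 968 kN (compressive)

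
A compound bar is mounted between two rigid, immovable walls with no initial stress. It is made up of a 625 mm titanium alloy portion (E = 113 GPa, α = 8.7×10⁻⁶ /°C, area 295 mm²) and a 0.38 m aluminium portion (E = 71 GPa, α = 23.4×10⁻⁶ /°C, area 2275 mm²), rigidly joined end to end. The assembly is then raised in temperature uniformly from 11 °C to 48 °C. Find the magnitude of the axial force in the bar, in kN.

If the supports were absent, the total length change would be Σ αᵢΔT Lᵢ = 8.7×10⁻⁶×37×625 + 23.4×10⁻⁶×37×380 = 0.5302 mm.
The rigid supports impose zero overall length change; the single axial force P common to all segments must satisfy P Σ Lᵢ/(AᵢEᵢ) = δ_free.
Σ Lᵢ/(AᵢEᵢ) = 625/(295×113×10³) + 380/(2275×71×10³) = 2.11×10⁻⁵ mm/N.
P = 0.5302 / 2.11×10⁻⁵ = 25130 N = 25.13 kN, compressive.

P ≈ 25.1 kN (compressive)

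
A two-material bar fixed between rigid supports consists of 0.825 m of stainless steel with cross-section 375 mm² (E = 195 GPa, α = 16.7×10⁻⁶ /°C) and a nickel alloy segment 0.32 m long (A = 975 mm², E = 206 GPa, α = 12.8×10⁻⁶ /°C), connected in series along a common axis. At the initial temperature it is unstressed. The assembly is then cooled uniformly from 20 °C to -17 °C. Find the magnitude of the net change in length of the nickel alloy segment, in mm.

Free thermal contraction of the whole bar: Σ αᵢΔT Lᵢ = 16.7×10⁻⁶×37×825 + 12.8×10⁻⁶×37×320 = 0.6613 mm.
The walls prevent any net length change, so an axial force P (same in every segment) develops. Compatibility: P · Σ Lᵢ/(AᵢEᵢ) = δ_free.
The series flexibility is Σ Lᵢ/(AᵢEᵢ) = 825/(375×195×10³) + 320/(975×206×10³) = 1.288×10⁻⁵ mm/N.
So P = 0.6613 / 1.288×10⁻⁵ = 51.36 kN, tensile.
For the nickel alloy segment, free thermal change = 12.8×10⁻⁶×37×320 = 0.1516 mm and elastic change from P = 51360×320/(975×206×10³) = 0.08183 mm; these oppose, so the net change is 0.0697 mm (segment shortens).

|ΔL| ≈ 0.0697 mm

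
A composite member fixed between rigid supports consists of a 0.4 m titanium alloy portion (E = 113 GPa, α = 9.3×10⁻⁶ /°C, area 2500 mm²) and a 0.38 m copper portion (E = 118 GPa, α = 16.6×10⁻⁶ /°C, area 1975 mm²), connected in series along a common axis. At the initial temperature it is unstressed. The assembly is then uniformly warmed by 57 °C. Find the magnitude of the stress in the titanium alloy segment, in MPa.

σ ≈ 75.1 MPa (compressive)

Free thermal expansion of the whole bar: Σ αᵢΔT Lᵢ = 9.3×10⁻⁶×57×400 + 16.6×10⁻⁶×57×380 = 0.5716 mm.
Since the ends are fixed, an axial force P builds up, equal in every segment, with P · Σ Lᵢ/(AᵢEᵢ) = δ_free.
Σ Lᵢ/(AᵢEᵢ) = 400/(2500×113×10³) + 380/(1975×118×10³) = 3.046×10⁻⁶ mm/N.
So P = 0.5716 / 3.046×10⁻⁶ = 187.6 kN, compressive.
σ_{titanium alloy} = P / A = 187600 / 2500 = 75.05 MPa.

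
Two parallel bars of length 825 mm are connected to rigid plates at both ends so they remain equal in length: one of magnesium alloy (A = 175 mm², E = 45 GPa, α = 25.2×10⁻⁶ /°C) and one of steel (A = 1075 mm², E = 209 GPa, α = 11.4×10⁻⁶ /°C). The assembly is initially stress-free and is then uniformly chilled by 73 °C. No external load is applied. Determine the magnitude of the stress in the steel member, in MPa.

σ ≈ 7.13 MPa (compressive)

The magnesium alloy has the larger α, so on cooling it would change length more than the steel if both were free. The rigid plates force a common final length, so the magnesium alloy is put into tension and the steel into compression, with equal and opposite forces P (no external load).
Equating the net (thermal + elastic) strains gives |α₁ − α₂|·ΔT = P·[1/(A₁E₁) + 1/(A₂E₂)].
|α₁ − α₂|·ΔT = 13.8×10⁻⁶ × 73 = 0.001007.
1/(A₁E₁) + 1/(A₂E₂) = 1/(175×45×10³) + 1/(1075×209×10³) = 1.314×10⁻⁷ N⁻¹.
So P = 0.001007 / 1.314×10⁻⁷ = 7.665 kN.
σ_{steel} = P/A₂ = 7665/1075 = 7.13 MPa, compressive.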